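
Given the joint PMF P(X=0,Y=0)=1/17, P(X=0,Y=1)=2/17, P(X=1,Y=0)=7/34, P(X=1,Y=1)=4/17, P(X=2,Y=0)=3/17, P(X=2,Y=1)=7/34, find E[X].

First find marginal of X:
P(X=0) = 3/17
P(X=1) = 15/34
P(X=2) = 13/34
E[X] = 0 × 3/17 + 1 × 15/34 + 2 × 13/34 = 41/34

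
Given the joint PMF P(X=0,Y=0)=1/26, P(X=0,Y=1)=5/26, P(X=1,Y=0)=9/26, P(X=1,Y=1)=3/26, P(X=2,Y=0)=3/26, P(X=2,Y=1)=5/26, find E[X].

First find marginal of X:
P(X=0) = 3/13
P(X=1) = 6/13
P(X=2) = 4/13
E[X] = 0 × 3/13 + 1 × 6/13 + 2 × 4/13 = 14/13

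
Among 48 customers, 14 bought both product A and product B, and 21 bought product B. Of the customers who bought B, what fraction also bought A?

P(A ∩ B) = 14/48 = 7/24
P(B) = 21/48 = 7/16
P(A|B) = P(A ∩ B) / P(B) = (7/24) / (7/16) = 2/3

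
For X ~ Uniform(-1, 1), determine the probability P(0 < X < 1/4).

P(0 < X < 1/4) = ∫_{0}^{1/4} f(x) dx
where f(x) = \frac{1}{2}
= \frac{1}{8}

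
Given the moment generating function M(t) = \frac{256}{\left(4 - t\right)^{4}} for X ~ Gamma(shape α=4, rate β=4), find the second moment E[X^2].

To find E[X^2], compute M^(2)(0):
M^(1)(t) = \frac{1024}{\left(4 - t\right)^{5}}
M^(2)(t) = \frac{5120}{\left(4 - t\right)^{6}}
M^(2)(0) = \frac{5}{4}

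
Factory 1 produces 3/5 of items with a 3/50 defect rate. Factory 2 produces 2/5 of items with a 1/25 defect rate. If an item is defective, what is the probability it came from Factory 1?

Using Bayes' theorem:
P(F1) = 3/5, P(D|F1) = 3/50
P(F2) = 2/5, P(D|F2) = 1/25
P(D) = P(D|F1)P(F1) + P(D|F2)P(F2)
     = \frac{13}{250}
P(F1|D) = P(D|F1)P(F1) / P(D)
= \frac{9}{13}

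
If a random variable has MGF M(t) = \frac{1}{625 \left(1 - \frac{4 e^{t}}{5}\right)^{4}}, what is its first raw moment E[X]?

To find E[X], compute M^(1)(0):
M^(1)(t) = \frac{16 e^{t}}{3125 \left(1 - \frac{4 e^{t}}{5}\right)^{5}}
M^(1)(0) = 16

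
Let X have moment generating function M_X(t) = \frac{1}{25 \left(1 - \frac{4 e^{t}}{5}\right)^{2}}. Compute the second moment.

To find E[X^2], compute M^(2)(0):
M^(1)(t) = \frac{8 e^{t}}{125 \left(1 - \frac{4 e^{t}}{5}\right)^{3}}
M^(2)(t) = \frac{8 e^{t}}{125 \left(1 - \frac{4 e^{t}}{5}\right)^{3}} + \frac{96 e^{2 t}}{625 \left(1 - \frac{4 e^{t}}{5}\right)^{4}}
M^(2)(0) = 104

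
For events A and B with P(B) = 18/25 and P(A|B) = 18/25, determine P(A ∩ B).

By definition, P(A|B) = P(A ∩ B) / P(B)
So P(A ∩ B) = P(A|B) × P(B)
= 18/25 × 18/25
= 324/625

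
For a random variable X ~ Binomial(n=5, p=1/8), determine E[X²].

Using the identity E[X²] = Var(X) + (E[X])²:
E[X] = \frac{5}{8}
Var(X) = \frac{35}{64}
E[X²] = \frac{35}{64} + (\frac{5}{8})²
= \frac{15}{16}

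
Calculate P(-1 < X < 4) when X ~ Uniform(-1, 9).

P(-1 < X < 4) = ∫_{-1}^{4} f(x) dx
where f(x) = \frac{1}{10}
= \frac{1}{2}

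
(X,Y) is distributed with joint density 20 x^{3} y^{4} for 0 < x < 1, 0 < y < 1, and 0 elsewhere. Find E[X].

E[X] = ∫_0^1 ∫_0^1 x × f(x,y) dy dx
= ∫_0^1 ∫_0^1 x × (20 x^{3} y^{4}) dy dx
= \frac{4}{5}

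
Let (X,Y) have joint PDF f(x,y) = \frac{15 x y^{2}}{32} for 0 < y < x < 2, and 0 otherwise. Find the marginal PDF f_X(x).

f_X(x) = ∫_0^x \frac{15 x y^{2}}{32} dy = \frac{5 x^{4}}{32}
for 0 < x < 2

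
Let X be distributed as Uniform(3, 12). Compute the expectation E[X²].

Using the identity E[X²] = Var(X) + (E[X])²:
E[X] = \frac{15}{2}
Var(X) = \frac{27}{4}
E[X²] = \frac{27}{4} + (\frac{15}{2})²
= 63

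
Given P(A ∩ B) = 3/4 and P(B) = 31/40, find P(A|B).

P(A|B) = P(A ∩ B) / P(B)
= (3/4) / (31/40)
= 30/31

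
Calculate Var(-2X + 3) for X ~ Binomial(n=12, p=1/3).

For X ~ Binomial(n=12, p=1/3):
Var(X) = \frac{8}{3}
Var(-2X + 3) = (-2)² × Var(X) = 4 × \frac{8}{3} = \frac{32}{3}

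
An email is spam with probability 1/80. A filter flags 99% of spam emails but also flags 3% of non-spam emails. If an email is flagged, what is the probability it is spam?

Let D = the rare event, + = positive/flagged.
P(D) = 1/80
P(+|D) = 99/100
P(+|D') = 3/100
P(+) = P(+|D)P(D) + P(+|D')P(D')
     = \frac{99}{100} × \frac{1}{80} + \frac{3}{100} × \frac{79}{80}
     = \frac{21}{500}
P(D|+) = P(+|D)P(D)/P(+) = \frac{33}{112}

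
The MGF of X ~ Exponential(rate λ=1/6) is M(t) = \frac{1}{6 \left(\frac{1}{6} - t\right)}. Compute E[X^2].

To find E[X^2], compute M^(2)(0):
M^(1)(t) = \frac{1}{6 \left(\frac{1}{6} - t\right)^{2}}
M^(2)(t) = \frac{1}{3 \left(\frac{1}{6} - t\right)^{3}}
M^(2)(0) = 72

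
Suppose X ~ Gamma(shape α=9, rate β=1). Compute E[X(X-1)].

E[X(X-1)] = E[X² - X] = E[X²] - E[X]
E[X] = 9
E[X²] = Var(X) + (E[X])² = 9 + (9)² = 90
E[X(X-1)] = 90 - 9 = 81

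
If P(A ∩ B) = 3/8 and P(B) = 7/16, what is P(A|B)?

P(A|B) = P(A ∩ B) / P(B)
= (3/8) / (7/16)
= 6/7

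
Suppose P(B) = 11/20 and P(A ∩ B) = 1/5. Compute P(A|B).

P(A|B) = P(A ∩ B) / P(B)
= (1/5) / (11/20)
= 4/11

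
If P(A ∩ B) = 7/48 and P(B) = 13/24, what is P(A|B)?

P(A|B) = P(A ∩ B) / P(B)
= (7/48) / (13/24)
= 7/26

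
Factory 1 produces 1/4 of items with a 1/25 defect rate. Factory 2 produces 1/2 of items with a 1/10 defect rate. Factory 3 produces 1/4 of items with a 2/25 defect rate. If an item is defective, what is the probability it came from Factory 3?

Using Bayes' theorem:
P(F1) = 1/4, P(D|F1) = 1/25
P(F2) = 1/2, P(D|F2) = 1/10
P(F3) = 1/4, P(D|F3) = 2/25
P(D) = P(D|F1)P(F1) + P(D|F2)P(F2) + P(D|F3)P(F3)
     = \frac{2}{25}
P(F3|D) = P(D|F3)P(F3) / P(D)
= \frac{1}{4}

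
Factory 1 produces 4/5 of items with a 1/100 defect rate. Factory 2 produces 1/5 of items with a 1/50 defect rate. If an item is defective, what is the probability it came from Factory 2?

Using Bayes' theorem:
P(F1) = 4/5, P(D|F1) = 1/100
P(F2) = 1/5, P(D|F2) = 1/50
P(D) = P(D|F1)P(F1) + P(D|F2)P(F2)
     = \frac{3}{250}
P(F2|D) = P(D|F2)P(F2) / P(D)
= \frac{1}{3}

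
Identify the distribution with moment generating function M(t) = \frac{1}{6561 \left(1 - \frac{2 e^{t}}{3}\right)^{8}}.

The MGF M(t) = \frac{1}{6561 \left(1 - \frac{2 e^{t}}{3}\right)^{8}} is the standard form for the NegativeBinomial distribution.
Comparing with the known MGF formula identifies: NegBin(r=8, p=1/3), X = failures before r-th success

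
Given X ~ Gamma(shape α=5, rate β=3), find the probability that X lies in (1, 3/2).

P(1 < X < 3/2) = ∫_{1}^{3/2} f(x) dx
where f(x) = \frac{81 x^{4} e^{- 3 x}}{8}
= - \frac{6131}{128 e^{\frac{9}{2}}} + \frac{131}{8 e^{3}}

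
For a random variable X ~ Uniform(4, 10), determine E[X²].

Using the identity E[X²] = Var(X) + (E[X])²:
E[X] = 7
Var(X) = 3
E[X²] = 3 + (7)²
= 52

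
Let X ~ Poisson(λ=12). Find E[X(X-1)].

E[X(X-1)] = E[X² - X] = E[X²] - E[X]
E[X] = 12
E[X²] = Var(X) + (E[X])² = 12 + (12)² = 156
E[X(X-1)] = 156 - 12 = 144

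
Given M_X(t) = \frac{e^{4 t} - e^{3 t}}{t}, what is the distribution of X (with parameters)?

The MGF M(t) = \frac{e^{4 t} - e^{3 t}}{t} is the standard form for the Uniform distribution.
Comparing with the known MGF formula identifies: Uniform(3, 4)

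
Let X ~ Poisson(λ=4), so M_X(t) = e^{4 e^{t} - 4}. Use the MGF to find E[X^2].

To find E[X^2], compute M^(2)(0):
M^(1)(t) = 4 e^{t} e^{4 e^{t} - 4}
M^(2)(t) = 16 e^{2 t} e^{4 e^{t} - 4} + 4 e^{t} e^{4 e^{t} - 4}
M^(2)(0) = 20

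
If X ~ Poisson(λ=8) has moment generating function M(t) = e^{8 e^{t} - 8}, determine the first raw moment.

To find E[X], compute M^(1)(0):
M^(1)(t) = 8 e^{t} e^{8 e^{t} - 8}
M^(1)(0) = 8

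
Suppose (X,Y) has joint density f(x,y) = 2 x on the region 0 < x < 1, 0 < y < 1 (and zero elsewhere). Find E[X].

f_X(x) = ∫_0^1 2 x dy = 2 x
E[X] = ∫_0^1 x × (2 x) dx = \frac{2}{3}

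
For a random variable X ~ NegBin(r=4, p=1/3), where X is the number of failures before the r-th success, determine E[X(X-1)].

E[X(X-1)] = E[X² - X] = E[X²] - E[X]
E[X] = 8
E[X²] = Var(X) + (E[X])² = 24 + (8)² = 88
E[X(X-1)] = 88 - 8 = 80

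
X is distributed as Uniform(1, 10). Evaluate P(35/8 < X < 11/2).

P(35/8 < X < 11/2) = ∫_{35/8}^{11/2} f(x) dx
where f(x) = \frac{1}{9}
= \frac{1}{8}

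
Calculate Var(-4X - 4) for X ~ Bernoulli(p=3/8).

For X ~ Bernoulli(p=3/8):
Var(X) = \frac{15}{64}
Var(-4X - 4) = (-4)² × Var(X) = 16 × \frac{15}{64} = \frac{15}{4}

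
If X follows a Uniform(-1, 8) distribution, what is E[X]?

For X ~ Uniform(-1, 8), the expected value is:
E[X] = \frac{7}{2}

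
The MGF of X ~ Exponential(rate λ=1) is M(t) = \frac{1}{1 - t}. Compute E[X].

To find E[X], compute M^(1)(0):
M^(1)(t) = \frac{1}{\left(1 - t\right)^{2}}
M^(1)(0) = 1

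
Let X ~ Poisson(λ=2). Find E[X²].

Using the identity E[X²] = Var(X) + (E[X])²:
E[X] = 2
Var(X) = 2
E[X²] = 2 + (2)²
= 6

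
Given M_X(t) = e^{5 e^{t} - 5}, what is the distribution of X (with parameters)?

The MGF M(t) = e^{5 e^{t} - 5} is the standard form for the Poisson distribution.
Comparing with the known MGF formula identifies: Poisson(λ=5)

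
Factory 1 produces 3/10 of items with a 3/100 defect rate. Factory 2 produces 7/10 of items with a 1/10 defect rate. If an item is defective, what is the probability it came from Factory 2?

Using Bayes' theorem:
P(F1) = 3/10, P(D|F1) = 3/100
P(F2) = 7/10, P(D|F2) = 1/10
P(D) = P(D|F1)P(F1) + P(D|F2)P(F2)
     = \frac{79}{1000}
P(F2|D) = P(D|F2)P(F2) / P(D)
= \frac{70}{79}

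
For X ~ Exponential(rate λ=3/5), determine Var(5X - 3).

For X ~ Exponential(rate λ=3/5):
Var(X) = \frac{25}{9}
Var(5X - 3) = (5)² × Var(X) = 25 × \frac{25}{9} = \frac{625}{9}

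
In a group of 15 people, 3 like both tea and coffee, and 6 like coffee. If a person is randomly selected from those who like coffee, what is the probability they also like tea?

P(A ∩ B) = 3/15 = 1/5
P(B) = 6/15 = 2/5
P(A|B) = P(A ∩ B) / P(B) = (1/5) / (2/5) = 1/2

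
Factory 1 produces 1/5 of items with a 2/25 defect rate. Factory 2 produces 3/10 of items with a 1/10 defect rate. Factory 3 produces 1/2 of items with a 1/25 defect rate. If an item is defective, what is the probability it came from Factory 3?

Using Bayes' theorem:
P(F1) = 1/5, P(D|F1) = 2/25
P(F2) = 3/10, P(D|F2) = 1/10
P(F3) = 1/2, P(D|F3) = 1/25
P(D) = P(D|F1)P(F1) + P(D|F2)P(F2) + P(D|F3)P(F3)
     = \frac{33}{500}
P(F3|D) = P(D|F3)P(F3) / P(D)
= \frac{10}{33}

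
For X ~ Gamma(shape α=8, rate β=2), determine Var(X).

For X ~ Gamma(shape α=8, rate β=2):
Var(X) = 2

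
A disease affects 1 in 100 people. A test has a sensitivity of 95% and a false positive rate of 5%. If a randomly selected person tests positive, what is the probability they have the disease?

Let D = the rare event, + = positive/flagged.
P(D) = 1/100
P(+|D) = 95/100 = 19/20
P(+|D') = 5/100 = 1/20
P(+) = P(+|D)P(D) + P(+|D')P(D')
     = \frac{19}{20} × \frac{1}{100} + \frac{1}{20} × \frac{99}{100}
     = \frac{59}{1000}
P(D|+) = P(+|D)P(D)/P(+) = \frac{19}{118}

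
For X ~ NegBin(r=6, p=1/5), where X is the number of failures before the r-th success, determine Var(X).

For X ~ NegBin(r=6, p=1/5), where X is the number of failures before the r-th success:
Var(X) = 120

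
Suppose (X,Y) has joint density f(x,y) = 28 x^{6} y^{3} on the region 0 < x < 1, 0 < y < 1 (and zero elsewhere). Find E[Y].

E[Y] = ∫_0^1 ∫_0^1 y × f(x,y) dx dy
= \frac{4}{5}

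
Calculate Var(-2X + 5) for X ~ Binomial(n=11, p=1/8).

For X ~ Binomial(n=11, p=1/8):
Var(X) = \frac{77}{64}
Var(-2X + 5) = (-2)² × Var(X) = 4 × \frac{77}{64} = \frac{77}{16}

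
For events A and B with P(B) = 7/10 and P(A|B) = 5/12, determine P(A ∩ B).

By definition, P(A|B) = P(A ∩ B) / P(B)
So P(A ∩ B) = P(A|B) × P(B)
= 5/12 × 7/10
= 7/24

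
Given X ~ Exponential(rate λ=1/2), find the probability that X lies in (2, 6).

P(2 < X < 6) = ∫_{2}^{6} f(x) dx
where f(x) = \frac{e^{- \frac{x}{2}}}{2}
= - \frac{1 - e^{2}}{e^{3}}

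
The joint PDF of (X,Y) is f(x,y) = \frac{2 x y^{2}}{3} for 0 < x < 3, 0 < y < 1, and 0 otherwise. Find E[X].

f_X(x) = ∫_0^1 \frac{2 x y^{2}}{3} dy = \frac{2 x}{9}
E[X] = ∫_0^3 x × (\frac{2 x}{9}) dx = 2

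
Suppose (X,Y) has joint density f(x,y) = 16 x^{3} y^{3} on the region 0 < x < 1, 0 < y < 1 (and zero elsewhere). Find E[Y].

E[Y] = ∫_0^1 ∫_0^1 y × f(x,y) dx dy
= \frac{4}{5}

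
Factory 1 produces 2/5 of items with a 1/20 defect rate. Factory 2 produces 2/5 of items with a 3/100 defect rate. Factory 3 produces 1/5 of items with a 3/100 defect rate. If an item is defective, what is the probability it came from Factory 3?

Using Bayes' theorem:
P(F1) = 2/5, P(D|F1) = 1/20
P(F2) = 2/5, P(D|F2) = 3/100
P(F3) = 1/5, P(D|F3) = 3/100
P(D) = P(D|F1)P(F1) + P(D|F2)P(F2) + P(D|F3)P(F3)
     = \frac{19}{500}
P(F3|D) = P(D|F3)P(F3) / P(D)
= \frac{3}{19}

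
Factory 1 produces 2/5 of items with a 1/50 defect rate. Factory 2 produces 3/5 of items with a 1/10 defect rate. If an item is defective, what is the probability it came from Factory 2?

Using Bayes' theorem:
P(F1) = 2/5, P(D|F1) = 1/50
P(F2) = 3/5, P(D|F2) = 1/10
P(D) = P(D|F1)P(F1) + P(D|F2)P(F2)
     = \frac{17}{250}
P(F2|D) = P(D|F2)P(F2) / P(D)
= \frac{15}{17}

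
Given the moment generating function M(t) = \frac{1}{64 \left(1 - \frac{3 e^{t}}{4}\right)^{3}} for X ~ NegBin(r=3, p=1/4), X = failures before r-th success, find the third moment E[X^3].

To find E[X^3], compute M^(3)(0):
M^(1)(t) = \frac{9 e^{t}}{256 \left(1 - \frac{3 e^{t}}{4}\right)^{4}}
M^(2)(t) = \frac{9 e^{t}}{256 \left(1 - \frac{3 e^{t}}{4}\right)^{4}} + \frac{27 e^{2 t}}{256 \left(1 - \frac{3 e^{t}}{4}\right)^{5}}
M^(3)(t) = \frac{9 e^{t}}{256 \left(1 - \frac{3 e^{t}}{4}\right)^{4}} + \frac{81 e^{2 t}}{256 \left(1 - \frac{3 e^{t}}{4}\right)^{5}} + \frac{405 e^{3 t}}{1024 \left(1 - \frac{3 e^{t}}{4}\right)^{6}}
M^(3)(0) = 1953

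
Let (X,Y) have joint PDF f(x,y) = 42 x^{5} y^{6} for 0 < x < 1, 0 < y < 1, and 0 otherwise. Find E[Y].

E[Y] = ∫_0^1 ∫_0^1 y × f(x,y) dx dy
= \frac{7}{8}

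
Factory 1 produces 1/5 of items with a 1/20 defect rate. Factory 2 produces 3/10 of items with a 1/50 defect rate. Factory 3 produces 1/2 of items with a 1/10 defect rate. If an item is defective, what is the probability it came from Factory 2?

Using Bayes' theorem:
P(F1) = 1/5, P(D|F1) = 1/20
P(F2) = 3/10, P(D|F2) = 1/50
P(F3) = 1/2, P(D|F3) = 1/10
P(D) = P(D|F1)P(F1) + P(D|F2)P(F2) + P(D|F3)P(F3)
     = \frac{33}{500}
P(F2|D) = P(D|F2)P(F2) / P(D)
= \frac{1}{11}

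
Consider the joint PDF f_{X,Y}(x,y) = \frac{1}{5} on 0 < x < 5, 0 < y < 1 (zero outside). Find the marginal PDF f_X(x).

f_X(x) = ∫_0^1 f(x,y) dy
= ∫_0^1 \frac{1}{5} dy
= \frac{1}{5} for 0 < x < 5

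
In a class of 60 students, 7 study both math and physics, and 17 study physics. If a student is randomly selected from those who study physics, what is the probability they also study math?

P(A ∩ B) = 7/60
P(B) = 17/60
P(A|B) = P(A ∩ B) / P(B) = (7/60) / (17/60) = 7/17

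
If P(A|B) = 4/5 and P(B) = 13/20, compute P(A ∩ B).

By definition, P(A|B) = P(A ∩ B) / P(B)
So P(A ∩ B) = P(A|B) × P(B)
= 4/5 × 13/20
= 13/25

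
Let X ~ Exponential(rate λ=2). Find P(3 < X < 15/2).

P(3 < X < 15/2) = ∫_{3}^{15/2} f(x) dx
where f(x) = 2 e^{- 2 x}
= - \frac{1 - e^{9}}{e^{15}}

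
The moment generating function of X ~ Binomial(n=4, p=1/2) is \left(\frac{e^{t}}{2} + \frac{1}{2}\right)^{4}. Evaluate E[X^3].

To find E[X^3], compute M^(3)(0):
M^(1)(t) = 2 \left(\frac{e^{t}}{2} + \frac{1}{2}\right)^{3} e^{t}
M^(2)(t) = 2 \left(\frac{e^{t}}{2} + \frac{1}{2}\right)^{3} e^{t} + 3 \left(\frac{e^{t}}{2} + \frac{1}{2}\right)^{2} e^{2 t}
M^(3)(t) = 2 \left(\frac{e^{t}}{2} + \frac{1}{2}\right)^{3} e^{t} + 9 \left(\frac{e^{t}}{2} + \frac{1}{2}\right)^{2} e^{2 t} + 3 \left(\frac{e^{t}}{2} + \frac{1}{2}\right) e^{3 t}
M^(3)(0) = 14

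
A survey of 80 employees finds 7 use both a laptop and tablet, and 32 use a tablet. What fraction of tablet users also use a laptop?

P(A ∩ B) = 7/80
P(B) = 32/80 = 2/5
P(A|B) = P(A ∩ B) / P(B) = (7/80) / (2/5) = 7/32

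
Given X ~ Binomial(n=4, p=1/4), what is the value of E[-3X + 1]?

For X ~ Binomial(n=4, p=1/4):
E[X] = 1
E[-3X + 1] = -3 × E[X] + 1 = -2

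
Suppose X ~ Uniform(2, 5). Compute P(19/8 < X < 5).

P(19/8 < X < 5) = ∫_{19/8}^{5} f(x) dx
where f(x) = \frac{1}{3}
= \frac{7}{8}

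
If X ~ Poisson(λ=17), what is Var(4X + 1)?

For X ~ Poisson(λ=17):
Var(X) = 17
Var(4X + 1) = (4)² × Var(X) = 16 × 17 = 272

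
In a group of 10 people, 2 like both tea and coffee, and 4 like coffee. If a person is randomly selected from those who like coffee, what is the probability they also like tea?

P(A ∩ B) = 2/10 = 1/5
P(B) = 4/10 = 2/5
P(A|B) = P(A ∩ B) / P(B) = (1/5) / (2/5) = 1/2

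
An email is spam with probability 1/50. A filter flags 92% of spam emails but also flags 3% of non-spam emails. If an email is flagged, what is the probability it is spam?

Let D = the rare event, + = positive/flagged.
P(D) = 1/50
P(+|D) = 92/100 = 23/25
P(+|D') = 3/100
P(+) = P(+|D)P(D) + P(+|D')P(D')
     = \frac{23}{25} × \frac{1}{50} + \frac{3}{100} × \frac{49}{50}
     = \frac{239}{5000}
P(D|+) = P(+|D)P(D)/P(+) = \frac{92}{239}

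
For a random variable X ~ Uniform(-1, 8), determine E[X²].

Using the identity E[X²] = Var(X) + (E[X])²:
E[X] = \frac{7}{2}
Var(X) = \frac{27}{4}
E[X²] = \frac{27}{4} + (\frac{7}{2})²
= 19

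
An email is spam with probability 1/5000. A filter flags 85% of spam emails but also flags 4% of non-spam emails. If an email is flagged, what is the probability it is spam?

Let D = the rare event, + = positive/flagged.
P(D) = 1/5000
P(+|D) = 85/100 = 17/20
P(+|D') = 4/100 = 1/25
P(+) = P(+|D)P(D) + P(+|D')P(D')
     = \frac{17}{20} × \frac{1}{5000} + \frac{1}{25} × \frac{4999}{5000}
     = \frac{20081}{500000}
P(D|+) = P(+|D)P(D)/P(+) = \frac{85}{20081}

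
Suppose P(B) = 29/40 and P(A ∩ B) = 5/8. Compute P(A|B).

P(A|B) = P(A ∩ B) / P(B)
= (5/8) / (29/40)
= 25/29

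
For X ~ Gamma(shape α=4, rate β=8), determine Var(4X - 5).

For X ~ Gamma(shape α=4, rate β=8):
Var(X) = \frac{1}{16}
Var(4X - 5) = (4)² × Var(X) = 16 × \frac{1}{16} = 1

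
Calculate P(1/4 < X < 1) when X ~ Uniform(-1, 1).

P(1/4 < X < 1) = ∫_{1/4}^{1} f(x) dx
where f(x) = \frac{1}{2}
= \frac{3}{8}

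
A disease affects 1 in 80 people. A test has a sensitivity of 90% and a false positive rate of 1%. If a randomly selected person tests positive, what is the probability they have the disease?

Let D = the rare event, + = positive/flagged.
P(D) = 1/80
P(+|D) = 90/100 = 9/10
P(+|D') = 1/100
P(+) = P(+|D)P(D) + P(+|D')P(D')
     = \frac{9}{10} × \frac{1}{80} + \frac{1}{100} × \frac{79}{80}
     = \frac{169}{8000}
P(D|+) = P(+|D)P(D)/P(+) = \frac{90}{169}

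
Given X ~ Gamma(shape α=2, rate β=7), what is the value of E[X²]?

Using the identity E[X²] = Var(X) + (E[X])²:
E[X] = \frac{2}{7}
Var(X) = \frac{2}{49}
E[X²] = \frac{2}{49} + (\frac{2}{7})²
= \frac{6}{49}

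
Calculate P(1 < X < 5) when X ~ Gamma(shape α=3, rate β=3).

P(1 < X < 5) = ∫_{1}^{5} f(x) dx
where f(x) = \frac{27 x^{2} e^{- 3 x}}{2}
= \frac{-257 + 17 e^{12}}{2 e^{15}}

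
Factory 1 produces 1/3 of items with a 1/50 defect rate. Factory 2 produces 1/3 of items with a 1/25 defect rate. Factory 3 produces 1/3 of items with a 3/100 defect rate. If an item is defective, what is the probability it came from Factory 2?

Using Bayes' theorem:
P(F1) = 1/3, P(D|F1) = 1/50
P(F2) = 1/3, P(D|F2) = 1/25
P(F3) = 1/3, P(D|F3) = 3/100
P(D) = P(D|F1)P(F1) + P(D|F2)P(F2) + P(D|F3)P(F3)
     = \frac{3}{100}
P(F2|D) = P(D|F2)P(F2) / P(D)
= \frac{4}{9}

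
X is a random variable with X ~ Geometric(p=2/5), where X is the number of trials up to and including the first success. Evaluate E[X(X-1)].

E[X(X-1)] = E[X² - X] = E[X²] - E[X]
E[X] = \frac{5}{2}
E[X²] = Var(X) + (E[X])² = \frac{15}{4} + (\frac{5}{2})² = 10
E[X(X-1)] = 10 - \frac{5}{2} = \frac{15}{2}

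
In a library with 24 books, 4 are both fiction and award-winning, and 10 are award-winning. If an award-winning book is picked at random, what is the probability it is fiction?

P(A ∩ B) = 4/24 = 1/6
P(B) = 10/24 = 5/12
P(A|B) = P(A ∩ B) / P(B) = (1/6) / (5/12) = 2/5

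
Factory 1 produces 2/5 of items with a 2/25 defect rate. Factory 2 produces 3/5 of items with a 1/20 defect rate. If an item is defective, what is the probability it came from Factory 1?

Using Bayes' theorem:
P(F1) = 2/5, P(D|F1) = 2/25
P(F2) = 3/5, P(D|F2) = 1/20
P(D) = P(D|F1)P(F1) + P(D|F2)P(F2)
     = \frac{31}{500}
P(F1|D) = P(D|F1)P(F1) / P(D)
= \frac{16}{31}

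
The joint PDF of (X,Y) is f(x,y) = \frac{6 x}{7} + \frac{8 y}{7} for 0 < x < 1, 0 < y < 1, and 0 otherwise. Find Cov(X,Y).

E[XY] = ∫∫ xy × f(x,y) dx dy = \frac{1}{3}
E[X] = \frac{4}{7}
E[Y] = \frac{25}{42}
Cov(X,Y) = E[XY] - E[X]E[Y] = - \frac{1}{147}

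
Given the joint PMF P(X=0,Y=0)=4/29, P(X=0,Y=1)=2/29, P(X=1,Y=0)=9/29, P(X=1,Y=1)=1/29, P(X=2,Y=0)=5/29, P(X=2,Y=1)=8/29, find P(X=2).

P(X=2) = P(X=2,Y=0) + P(X=2,Y=1)
= 5/29 + 8/29
= 13/29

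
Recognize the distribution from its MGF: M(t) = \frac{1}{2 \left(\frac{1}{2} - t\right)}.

The MGF M(t) = \frac{1}{2 \left(\frac{1}{2} - t\right)} is the standard form for the Exponential distribution.
Comparing with the known MGF formula identifies: Exponential(rate λ=1/2)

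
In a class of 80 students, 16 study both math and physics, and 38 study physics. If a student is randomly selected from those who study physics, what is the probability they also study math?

P(A ∩ B) = 16/80 = 1/5
P(B) = 38/80 = 19/40
P(A|B) = P(A ∩ B) / P(B) = (1/5) / (19/40) = 8/19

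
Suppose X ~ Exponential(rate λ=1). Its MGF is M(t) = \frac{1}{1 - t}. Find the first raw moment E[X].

To find E[X], compute M^(1)(0):
M^(1)(t) = \frac{1}{\left(1 - t\right)^{2}}
M^(1)(0) = 1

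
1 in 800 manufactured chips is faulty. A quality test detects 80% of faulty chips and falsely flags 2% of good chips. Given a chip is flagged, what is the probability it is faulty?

Let D = the rare event, + = positive/flagged.
P(D) = 1/800
P(+|D) = 80/100 = 4/5
P(+|D') = 2/100 = 1/50
P(+) = P(+|D)P(D) + P(+|D')P(D')
     = \frac{4}{5} × \frac{1}{800} + \frac{1}{50} × \frac{799}{800}
     = \frac{839}{40000}
P(D|+) = P(+|D)P(D)/P(+) = \frac{40}{839}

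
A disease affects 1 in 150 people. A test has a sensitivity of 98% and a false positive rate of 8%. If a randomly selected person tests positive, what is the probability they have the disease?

Let D = the rare event, + = positive/flagged.
P(D) = 1/150
P(+|D) = 98/100 = 49/50
P(+|D') = 8/100 = 2/25
P(+) = P(+|D)P(D) + P(+|D')P(D')
     = \frac{49}{50} × \frac{1}{150} + \frac{2}{25} × \frac{149}{150}
     = \frac{43}{500}
P(D|+) = P(+|D)P(D)/P(+) = \frac{49}{645}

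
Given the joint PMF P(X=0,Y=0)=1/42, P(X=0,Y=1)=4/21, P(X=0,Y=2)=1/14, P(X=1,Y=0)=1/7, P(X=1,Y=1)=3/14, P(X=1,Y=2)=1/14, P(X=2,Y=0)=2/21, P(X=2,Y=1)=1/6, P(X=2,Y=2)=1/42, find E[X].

First find marginal of X:
P(X=0) = 2/7
P(X=1) = 3/7
P(X=2) = 2/7
E[X] = 0 × 2/7 + 1 × 3/7 + 2 × 2/7 = 1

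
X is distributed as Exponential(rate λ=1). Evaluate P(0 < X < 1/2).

P(0 < X < 1/2) = ∫_{0}^{1/2} f(x) dx
where f(x) = e^{- x}
= 1 - e^{- \frac{1}{2}}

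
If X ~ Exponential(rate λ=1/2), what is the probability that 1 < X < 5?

P(1 < X < 5) = ∫_{1}^{5} f(x) dx
where f(x) = \frac{e^{- \frac{x}{2}}}{2}
= - \frac{1 - e^{2}}{e^{\frac{5}{2}}}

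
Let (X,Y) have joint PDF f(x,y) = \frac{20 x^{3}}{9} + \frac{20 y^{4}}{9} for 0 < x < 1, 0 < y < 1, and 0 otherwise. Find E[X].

E[X] = ∫_0^1 ∫_0^1 x × f(x,y) dy dx
= ∫_0^1 ∫_0^1 x × (\frac{20 x^{3}}{9} + \frac{20 y^{4}}{9}) dy dx
= \frac{2}{3}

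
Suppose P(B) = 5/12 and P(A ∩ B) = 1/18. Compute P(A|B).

P(A|B) = P(A ∩ B) / P(B)
= (1/18) / (5/12)
= 2/15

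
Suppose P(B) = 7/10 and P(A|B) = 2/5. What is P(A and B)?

By definition, P(A|B) = P(A ∩ B) / P(B)
So P(A ∩ B) = P(A|B) × P(B)
= 2/5 × 7/10
= 7/25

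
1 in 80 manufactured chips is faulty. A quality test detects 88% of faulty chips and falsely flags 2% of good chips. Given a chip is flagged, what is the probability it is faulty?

Let D = the rare event, + = positive/flagged.
P(D) = 1/80
P(+|D) = 88/100 = 22/25
P(+|D') = 2/100 = 1/50
P(+) = P(+|D)P(D) + P(+|D')P(D')
     = \frac{22}{25} × \frac{1}{80} + \frac{1}{50} × \frac{79}{80}
     = \frac{123}{4000}
P(D|+) = P(+|D)P(D)/P(+) = \frac{44}{123}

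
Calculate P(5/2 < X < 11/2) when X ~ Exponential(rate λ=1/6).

P(5/2 < X < 11/2) = ∫_{5/2}^{11/2} f(x) dx
where f(x) = \frac{e^{- \frac{x}{6}}}{6}
= - \frac{1 - e^{\frac{1}{2}}}{e^{\frac{11}{12}}}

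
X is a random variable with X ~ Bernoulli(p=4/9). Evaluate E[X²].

Using the identity E[X²] = Var(X) + (E[X])²:
E[X] = \frac{4}{9}
Var(X) = \frac{20}{81}
E[X²] = \frac{20}{81} + (\frac{4}{9})²
= \frac{4}{9}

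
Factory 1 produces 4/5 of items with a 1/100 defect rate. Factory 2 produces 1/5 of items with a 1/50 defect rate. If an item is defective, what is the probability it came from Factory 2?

Using Bayes' theorem:
P(F1) = 4/5, P(D|F1) = 1/100
P(F2) = 1/5, P(D|F2) = 1/50
P(D) = P(D|F1)P(F1) + P(D|F2)P(F2)
     = \frac{3}{250}
P(F2|D) = P(D|F2)P(F2) / P(D)
= \frac{1}{3}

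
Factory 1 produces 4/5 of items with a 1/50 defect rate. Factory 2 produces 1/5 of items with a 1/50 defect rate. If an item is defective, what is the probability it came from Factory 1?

Using Bayes' theorem:
P(F1) = 4/5, P(D|F1) = 1/50
P(F2) = 1/5, P(D|F2) = 1/50
P(D) = P(D|F1)P(F1) + P(D|F2)P(F2)
     = \frac{1}{50}
P(F1|D) = P(D|F1)P(F1) / P(D)
= \frac{4}{5}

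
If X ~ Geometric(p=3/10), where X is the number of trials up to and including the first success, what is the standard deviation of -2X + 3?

For X ~ Geometric(p=3/10), where X is the number of trials up to and including the first success:
Var(X) = \frac{70}{9}
SD(X) = √(Var(X)) = √(\frac{70}{9}) = \frac{\sqrt{70}}{3}
SD(-2X + 3) = |-2| × SD(X) = 2 × \frac{\sqrt{70}}{3} = \frac{2 \sqrt{70}}{3}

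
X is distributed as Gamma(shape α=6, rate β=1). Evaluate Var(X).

For X ~ Gamma(shape α=6, rate β=1):
Var(X) = 6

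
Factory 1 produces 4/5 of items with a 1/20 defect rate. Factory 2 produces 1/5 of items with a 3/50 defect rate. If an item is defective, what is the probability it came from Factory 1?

Using Bayes' theorem:
P(F1) = 4/5, P(D|F1) = 1/20
P(F2) = 1/5, P(D|F2) = 3/50
P(D) = P(D|F1)P(F1) + P(D|F2)P(F2)
     = \frac{13}{250}
P(F1|D) = P(D|F1)P(F1) / P(D)
= \frac{10}{13}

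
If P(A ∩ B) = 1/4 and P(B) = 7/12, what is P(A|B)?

P(A|B) = P(A ∩ B) / P(B)
= (1/4) / (7/12)
= 3/7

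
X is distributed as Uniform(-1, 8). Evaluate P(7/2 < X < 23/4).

P(7/2 < X < 23/4) = ∫_{7/2}^{23/4} f(x) dx
where f(x) = \frac{1}{9}
= \frac{1}{4}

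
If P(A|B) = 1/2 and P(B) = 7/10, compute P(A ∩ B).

By definition, P(A|B) = P(A ∩ B) / P(B)
So P(A ∩ B) = P(A|B) × P(B)
= 1/2 × 7/10
= 7/20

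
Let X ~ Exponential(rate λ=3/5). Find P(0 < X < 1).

P(0 < X < 1) = ∫_{0}^{1} f(x) dx
where f(x) = \frac{3 e^{- \frac{3 x}{5}}}{5}
= 1 - e^{- \frac{3}{5}}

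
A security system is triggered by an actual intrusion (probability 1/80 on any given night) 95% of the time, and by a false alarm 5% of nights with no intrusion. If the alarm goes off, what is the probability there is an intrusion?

Let D = the rare event, + = positive/flagged.
P(D) = 1/80
P(+|D) = 95/100 = 19/20
P(+|D') = 5/100 = 1/20
P(+) = P(+|D)P(D) + P(+|D')P(D')
     = \frac{19}{20} × \frac{1}{80} + \frac{1}{20} × \frac{79}{80}
     = \frac{49}{800}
P(D|+) = P(+|D)P(D)/P(+) = \frac{19}{98}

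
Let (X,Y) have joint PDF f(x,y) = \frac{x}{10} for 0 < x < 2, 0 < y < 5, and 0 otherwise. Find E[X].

f_X(x) = ∫_0^5 \frac{x}{10} dy = \frac{x}{2}
E[X] = ∫_0^2 x × (\frac{x}{2}) dx = \frac{4}{3}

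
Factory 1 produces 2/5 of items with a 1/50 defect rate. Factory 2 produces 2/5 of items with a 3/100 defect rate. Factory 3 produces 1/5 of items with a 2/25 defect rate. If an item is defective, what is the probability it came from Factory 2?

Using Bayes' theorem:
P(F1) = 2/5, P(D|F1) = 1/50
P(F2) = 2/5, P(D|F2) = 3/100
P(F3) = 1/5, P(D|F3) = 2/25
P(D) = P(D|F1)P(F1) + P(D|F2)P(F2) + P(D|F3)P(F3)
     = \frac{9}{250}
P(F2|D) = P(D|F2)P(F2) / P(D)
= \frac{1}{3}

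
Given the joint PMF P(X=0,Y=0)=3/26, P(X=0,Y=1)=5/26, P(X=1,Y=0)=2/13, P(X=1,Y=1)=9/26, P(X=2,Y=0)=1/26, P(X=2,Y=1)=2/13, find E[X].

First find marginal of X:
P(X=0) = 4/13
P(X=1) = 1/2
P(X=2) = 5/26
E[X] = 0 × 4/13 + 1 × 1/2 + 2 × 5/26 = 23/26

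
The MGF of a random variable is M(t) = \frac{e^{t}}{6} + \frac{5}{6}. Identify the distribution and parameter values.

The MGF M(t) = \frac{e^{t}}{6} + \frac{5}{6} is the standard form for the Bernoulli distribution.
Comparing with the known MGF formula identifies: Bernoulli(p=1/6)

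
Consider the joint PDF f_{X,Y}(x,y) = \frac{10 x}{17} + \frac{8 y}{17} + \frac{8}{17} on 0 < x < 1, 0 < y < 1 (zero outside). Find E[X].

E[X] = ∫_0^1 ∫_0^1 x × f(x,y) dy dx
= ∫_0^1 ∫_0^1 x × (\frac{10 x}{17} + \frac{8 y}{17} + \frac{8}{17}) dy dx
= \frac{28}{51}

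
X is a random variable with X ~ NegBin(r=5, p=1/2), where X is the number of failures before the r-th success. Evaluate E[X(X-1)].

E[X(X-1)] = E[X² - X] = E[X²] - E[X]
E[X] = 5
E[X²] = Var(X) + (E[X])² = 10 + (5)² = 35
E[X(X-1)] = 35 - 5 = 30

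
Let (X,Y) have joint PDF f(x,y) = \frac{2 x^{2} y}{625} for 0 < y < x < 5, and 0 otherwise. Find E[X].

f_X(x) = ∫_0^x \frac{2 x^{2} y}{625} dy = \frac{x^{4}}{625}
E[X] = ∫_0^5 x × (\frac{x^{4}}{625}) dx = \frac{25}{6}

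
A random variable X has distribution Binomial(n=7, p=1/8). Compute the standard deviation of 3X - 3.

For X ~ Binomial(n=7, p=1/8):
Var(X) = \frac{49}{64}
SD(X) = √(Var(X)) = √(\frac{49}{64}) = \frac{7}{8}
SD(3X - 3) = |3| × SD(X) = 3 × \frac{7}{8} = \frac{21}{8}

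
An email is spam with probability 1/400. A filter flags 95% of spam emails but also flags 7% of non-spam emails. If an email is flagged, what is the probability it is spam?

Let D = the rare event, + = positive/flagged.
P(D) = 1/400
P(+|D) = 95/100 = 19/20
P(+|D') = 7/100
P(+) = P(+|D)P(D) + P(+|D')P(D')
     = \frac{19}{20} × \frac{1}{400} + \frac{7}{100} × \frac{399}{400}
     = \frac{361}{5000}
P(D|+) = P(+|D)P(D)/P(+) = \frac{5}{152}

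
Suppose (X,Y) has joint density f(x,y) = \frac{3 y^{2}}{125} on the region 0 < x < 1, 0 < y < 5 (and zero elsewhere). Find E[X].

f_X(x) = ∫_0^5 \frac{3 y^{2}}{125} dy = 1
E[X] = ∫_0^1 x × (1) dx = \frac{1}{2}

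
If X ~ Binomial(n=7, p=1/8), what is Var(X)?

For X ~ Binomial(n=7, p=1/8):
Var(X) = \frac{49}{64}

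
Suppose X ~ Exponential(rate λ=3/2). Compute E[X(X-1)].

E[X(X-1)] = E[X² - X] = E[X²] - E[X]
E[X] = \frac{2}{3}
E[X²] = Var(X) + (E[X])² = \frac{4}{9} + (\frac{2}{3})² = \frac{8}{9}
E[X(X-1)] = \frac{8}{9} - \frac{2}{3} = \frac{2}{9}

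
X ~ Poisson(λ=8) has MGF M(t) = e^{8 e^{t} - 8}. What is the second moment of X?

To find E[X^2], compute M^(2)(0):
M^(1)(t) = 8 e^{t} e^{8 e^{t} - 8}
M^(2)(t) = 64 e^{2 t} e^{8 e^{t} - 8} + 8 e^{t} e^{8 e^{t} - 8}
M^(2)(0) = 72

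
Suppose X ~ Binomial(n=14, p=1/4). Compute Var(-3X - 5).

For X ~ Binomial(n=14, p=1/4):
Var(X) = \frac{21}{8}
Var(-3X - 5) = (-3)² × Var(X) = 9 × \frac{21}{8} = \frac{189}{8}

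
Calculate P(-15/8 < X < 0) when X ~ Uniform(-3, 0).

P(-15/8 < X < 0) = ∫_{-15/8}^{0} f(x) dx
where f(x) = \frac{1}{3}
= \frac{5}{8}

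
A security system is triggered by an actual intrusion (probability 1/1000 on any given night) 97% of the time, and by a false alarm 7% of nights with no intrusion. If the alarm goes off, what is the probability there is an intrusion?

Let D = the rare event, + = positive/flagged.
P(D) = 1/1000
P(+|D) = 97/100
P(+|D') = 7/100
P(+) = P(+|D)P(D) + P(+|D')P(D')
     = \frac{97}{100} × \frac{1}{1000} + \frac{7}{100} × \frac{999}{1000}
     = \frac{709}{10000}
P(D|+) = P(+|D)P(D)/P(+) = \frac{97}{7090}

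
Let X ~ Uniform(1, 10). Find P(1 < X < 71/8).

P(1 < X < 71/8) = ∫_{1}^{71/8} f(x) dx
where f(x) = \frac{1}{9}
= \frac{7}{8}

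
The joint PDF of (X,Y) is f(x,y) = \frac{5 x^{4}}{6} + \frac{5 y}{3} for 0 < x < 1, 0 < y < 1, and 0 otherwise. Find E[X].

E[X] = ∫_0^1 ∫_0^1 x × f(x,y) dy dx
= ∫_0^1 ∫_0^1 x × (\frac{5 x^{4}}{6} + \frac{5 y}{3}) dy dx
= \frac{5}{9}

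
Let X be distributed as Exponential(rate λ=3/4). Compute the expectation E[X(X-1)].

E[X(X-1)] = E[X² - X] = E[X²] - E[X]
E[X] = \frac{4}{3}
E[X²] = Var(X) + (E[X])² = \frac{16}{9} + (\frac{4}{3})² = \frac{32}{9}
E[X(X-1)] = \frac{32}{9} - \frac{4}{3} = \frac{20}{9}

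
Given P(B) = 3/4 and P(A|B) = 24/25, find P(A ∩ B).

By definition, P(A|B) = P(A ∩ B) / P(B)
So P(A ∩ B) = P(A|B) × P(B)
= 24/25 × 3/4
= 18/25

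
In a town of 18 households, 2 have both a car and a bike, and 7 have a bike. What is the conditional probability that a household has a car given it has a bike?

P(A ∩ B) = 2/18 = 1/9
P(B) = 7/18
P(A|B) = P(A ∩ B) / P(B) = (1/9) / (7/18) = 2/7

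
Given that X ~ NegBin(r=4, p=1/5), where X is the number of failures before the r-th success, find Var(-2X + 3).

For X ~ NegBin(r=4, p=1/5), where X is the number of failures before the r-th success:
Var(X) = 80
Var(-2X + 3) = (-2)² × Var(X) = 4 × 80 = 320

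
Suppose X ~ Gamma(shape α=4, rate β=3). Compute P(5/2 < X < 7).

P(5/2 < X < 7) = ∫_{5/2}^{7} f(x) dx
where f(x) = \frac{27 x^{3} e^{- 3 x}}{2}
= - \frac{1786}{e^{21}} + \frac{1711}{16 e^{\frac{15}{2}}}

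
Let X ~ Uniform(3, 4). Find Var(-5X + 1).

For X ~ Uniform(3, 4):
Var(X) = \frac{1}{12}
Var(-5X + 1) = (-5)² × Var(X) = 25 × \frac{1}{12} = \frac{25}{12}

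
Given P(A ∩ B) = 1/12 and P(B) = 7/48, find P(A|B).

P(A|B) = P(A ∩ B) / P(B)
= (1/12) / (7/48)
= 4/7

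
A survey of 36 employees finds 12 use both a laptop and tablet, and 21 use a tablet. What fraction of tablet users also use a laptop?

P(A ∩ B) = 12/36 = 1/3
P(B) = 21/36 = 7/12
P(A|B) = P(A ∩ B) / P(B) = (1/3) / (7/12) = 4/7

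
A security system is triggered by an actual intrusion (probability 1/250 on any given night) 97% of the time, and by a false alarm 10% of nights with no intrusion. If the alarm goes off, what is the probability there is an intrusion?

Let D = the rare event, + = positive/flagged.
P(D) = 1/250
P(+|D) = 97/100
P(+|D') = 10/100 = 1/10
P(+) = P(+|D)P(D) + P(+|D')P(D')
     = \frac{97}{100} × \frac{1}{250} + \frac{1}{10} × \frac{249}{250}
     = \frac{2587}{25000}
P(D|+) = P(+|D)P(D)/P(+) = \frac{97}{2587}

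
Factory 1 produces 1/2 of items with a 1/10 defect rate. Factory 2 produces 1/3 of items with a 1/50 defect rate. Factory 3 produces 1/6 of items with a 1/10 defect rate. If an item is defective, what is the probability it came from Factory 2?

Using Bayes' theorem:
P(F1) = 1/2, P(D|F1) = 1/10
P(F2) = 1/3, P(D|F2) = 1/50
P(F3) = 1/6, P(D|F3) = 1/10
P(D) = P(D|F1)P(F1) + P(D|F2)P(F2) + P(D|F3)P(F3)
     = \frac{11}{150}
P(F2|D) = P(D|F2)P(F2) / P(D)
= \frac{1}{11}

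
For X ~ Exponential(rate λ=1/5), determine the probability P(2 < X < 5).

P(2 < X < 5) = ∫_{2}^{5} f(x) dx
where f(x) = \frac{e^{- \frac{x}{5}}}{5}
= - \frac{1}{e} + e^{- \frac{2}{5}}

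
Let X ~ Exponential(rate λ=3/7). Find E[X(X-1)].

E[X(X-1)] = E[X² - X] = E[X²] - E[X]
E[X] = \frac{7}{3}
E[X²] = Var(X) + (E[X])² = \frac{49}{9} + (\frac{7}{3})² = \frac{98}{9}
E[X(X-1)] = \frac{98}{9} - \frac{7}{3} = \frac{77}{9}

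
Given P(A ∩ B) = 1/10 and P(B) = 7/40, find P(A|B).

P(A|B) = P(A ∩ B) / P(B)
= (1/10) / (7/40)
= 4/7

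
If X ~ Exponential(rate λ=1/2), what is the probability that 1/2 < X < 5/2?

P(1/2 < X < 5/2) = ∫_{1/2}^{5/2} f(x) dx
where f(x) = \frac{e^{- \frac{x}{2}}}{2}
= - \frac{1 - e}{e^{\frac{5}{4}}}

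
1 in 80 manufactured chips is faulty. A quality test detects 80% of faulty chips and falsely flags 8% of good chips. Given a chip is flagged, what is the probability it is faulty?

Let D = the rare event, + = positive/flagged.
P(D) = 1/80
P(+|D) = 80/100 = 4/5
P(+|D') = 8/100 = 2/25
P(+) = P(+|D)P(D) + P(+|D')P(D')
     = \frac{4}{5} × \frac{1}{80} + \frac{2}{25} × \frac{79}{80}
     = \frac{89}{1000}
P(D|+) = P(+|D)P(D)/P(+) = \frac{10}{89}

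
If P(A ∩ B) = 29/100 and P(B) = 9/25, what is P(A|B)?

P(A|B) = P(A ∩ B) / P(B)
= (29/100) / (9/25)
= 29/36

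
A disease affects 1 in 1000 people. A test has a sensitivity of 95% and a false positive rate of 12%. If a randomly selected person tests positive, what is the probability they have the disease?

Let D = the rare event, + = positive/flagged.
P(D) = 1/1000
P(+|D) = 95/100 = 19/20
P(+|D') = 12/100 = 3/25
P(+) = P(+|D)P(D) + P(+|D')P(D')
     = \frac{19}{20} × \frac{1}{1000} + \frac{3}{25} × \frac{999}{1000}
     = \frac{12083}{100000}
P(D|+) = P(+|D)P(D)/P(+) = \frac{95}{12083}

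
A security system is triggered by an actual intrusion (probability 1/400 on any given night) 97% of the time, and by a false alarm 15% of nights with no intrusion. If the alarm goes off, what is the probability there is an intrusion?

Let D = the rare event, + = positive/flagged.
P(D) = 1/400
P(+|D) = 97/100
P(+|D') = 15/100 = 3/20
P(+) = P(+|D)P(D) + P(+|D')P(D')
     = \frac{97}{100} × \frac{1}{400} + \frac{3}{20} × \frac{399}{400}
     = \frac{3041}{20000}
P(D|+) = P(+|D)P(D)/P(+) = \frac{97}{6082}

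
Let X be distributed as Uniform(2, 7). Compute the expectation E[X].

For X ~ Uniform(2, 7), the expected value is:
E[X] = \frac{9}{2}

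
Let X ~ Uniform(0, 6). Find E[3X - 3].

For X ~ Uniform(0, 6):
E[X] = 3
E[3X - 3] = 3 × E[X] - 3 = 6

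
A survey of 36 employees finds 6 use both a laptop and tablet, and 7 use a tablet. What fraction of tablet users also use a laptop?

P(A ∩ B) = 6/36 = 1/6
P(B) = 7/36
P(A|B) = P(A ∩ B) / P(B) = (1/6) / (7/36) = 6/7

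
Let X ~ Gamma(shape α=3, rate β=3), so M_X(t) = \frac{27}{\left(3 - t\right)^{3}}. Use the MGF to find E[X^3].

To find E[X^3], compute M^(3)(0):
M^(1)(t) = \frac{81}{\left(3 - t\right)^{4}}
M^(2)(t) = \frac{324}{\left(3 - t\right)^{5}}
M^(3)(t) = \frac{1620}{\left(3 - t\right)^{6}}
M^(3)(0) = \frac{20}{9}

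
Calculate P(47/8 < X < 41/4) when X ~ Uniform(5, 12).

P(47/8 < X < 41/4) = ∫_{47/8}^{41/4} f(x) dx
where f(x) = \frac{1}{7}
= \frac{5}{8}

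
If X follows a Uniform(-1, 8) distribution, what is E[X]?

For X ~ Uniform(-1, 8), the expected value is:
E[X] = \frac{7}{2}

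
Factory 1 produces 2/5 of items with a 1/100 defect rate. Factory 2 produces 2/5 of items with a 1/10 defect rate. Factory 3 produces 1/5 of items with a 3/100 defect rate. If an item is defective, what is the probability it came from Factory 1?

Using Bayes' theorem:
P(F1) = 2/5, P(D|F1) = 1/100
P(F2) = 2/5, P(D|F2) = 1/10
P(F3) = 1/5, P(D|F3) = 3/100
P(D) = P(D|F1)P(F1) + P(D|F2)P(F2) + P(D|F3)P(F3)
     = \frac{1}{20}
P(F1|D) = P(D|F1)P(F1) / P(D)
= \frac{2}{25}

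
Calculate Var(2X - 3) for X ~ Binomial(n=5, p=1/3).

For X ~ Binomial(n=5, p=1/3):
Var(X) = \frac{10}{9}
Var(2X - 3) = (2)² × Var(X) = 4 × \frac{10}{9} = \frac{40}{9}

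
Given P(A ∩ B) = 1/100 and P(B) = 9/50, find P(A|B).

P(A|B) = P(A ∩ B) / P(B)
= (1/100) / (9/50)
= 1/18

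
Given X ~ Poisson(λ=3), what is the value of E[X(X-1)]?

E[X(X-1)] = E[X² - X] = E[X²] - E[X]
E[X] = 3
E[X²] = Var(X) + (E[X])² = 3 + (3)² = 12
E[X(X-1)] = 12 - 3 = 9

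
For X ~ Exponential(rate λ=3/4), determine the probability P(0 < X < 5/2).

P(0 < X < 5/2) = ∫_{0}^{5/2} f(x) dx
where f(x) = \frac{3 e^{- \frac{3 x}{4}}}{4}
= 1 - e^{- \frac{15}{8}}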